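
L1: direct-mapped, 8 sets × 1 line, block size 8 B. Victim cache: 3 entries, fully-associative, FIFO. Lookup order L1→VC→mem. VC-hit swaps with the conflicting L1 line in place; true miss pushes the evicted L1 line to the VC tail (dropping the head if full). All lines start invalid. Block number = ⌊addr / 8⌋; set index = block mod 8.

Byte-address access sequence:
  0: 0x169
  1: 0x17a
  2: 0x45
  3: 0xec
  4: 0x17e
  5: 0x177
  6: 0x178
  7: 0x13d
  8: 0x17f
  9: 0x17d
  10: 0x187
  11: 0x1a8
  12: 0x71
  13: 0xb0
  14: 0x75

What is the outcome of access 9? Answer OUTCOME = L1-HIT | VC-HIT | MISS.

OUTCOME = L1-HIT

  [0] addr=0x169 blk=45 s=5: MISS | VC []
  [1] addr=0x17a blk=47 s=7: MISS | VC []
  [2] addr=0x45 blk=8 s=0: MISS | VC []
  [3] addr=0xec blk=29 s=5: MISS | VC [45]
  [4] addr=0x17e blk=47 s=7: L1-HIT | VC [45]
  [5] addr=0x177 blk=46 s=6: MISS | VC [45]
  [6] addr=0x178 blk=47 s=7: L1-HIT | VC [45]
  [7] addr=0x13d blk=39 s=7: MISS | VC [45, 47]
  [8] addr=0x17f blk=47 s=7: VC-HIT | VC [45, 39]
  [9] addr=0x17d blk=47 s=7: L1-HIT | VC [45, 39]
  [10] addr=0x187 blk=48 s=0: MISS | VC [45, 39, 8]
  [11] addr=0x1a8 blk=53 s=5: MISS | VC [39, 8, 29]
  [12] addr=0x71 blk=14 s=6: MISS | VC [8, 29, 46]
  [13] addr=0xb0 blk=22 s=6: MISS | VC [29, 46, 14]
  [14] addr=0x75 blk=14 s=6: VC-HIT | VC [29, 46, 22]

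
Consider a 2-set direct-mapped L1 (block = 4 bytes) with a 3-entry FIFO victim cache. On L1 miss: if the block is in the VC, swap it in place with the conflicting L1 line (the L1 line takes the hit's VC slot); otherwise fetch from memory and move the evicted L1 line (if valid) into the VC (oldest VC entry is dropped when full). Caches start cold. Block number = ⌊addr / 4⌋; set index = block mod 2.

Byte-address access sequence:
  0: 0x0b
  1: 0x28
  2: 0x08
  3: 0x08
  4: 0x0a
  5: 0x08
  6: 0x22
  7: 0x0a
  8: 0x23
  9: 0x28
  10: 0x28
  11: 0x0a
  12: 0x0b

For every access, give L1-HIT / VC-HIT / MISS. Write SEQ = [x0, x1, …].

SEQ = [MISS, MISS, VC-HIT, L1-HIT, L1-HIT, L1-HIT, MISS, VC-HIT, VC-HIT, VC-HIT, L1-HIT, VC-HIT, L1-HIT]

0: 0xb (blk 2, set 0) → MISS  vc=[]
1: 0x28 (blk 10, set 0) → MISS  vc=[2]
2: 0x8 (blk 2, set 0) → VC-HIT  vc=[10]
3: 0x8 (blk 2, set 0) → L1-HIT  vc=[10]
4: 0xa (blk 2, set 0) → L1-HIT  vc=[10]
5: 0x8 (blk 2, set 0) → L1-HIT  vc=[10]
6: 0x22 (blk 8, set 0) → MISS  vc=[10, 2]
7: 0xa (blk 2, set 0) → VC-HIT  vc=[10, 8]
8: 0x23 (blk 8, set 0) → VC-HIT  vc=[10, 2]
9: 0x28 (blk 10, set 0) → VC-HIT  vc=[8, 2]
10: 0x28 (blk 10, set 0) → L1-HIT  vc=[8, 2]
11: 0xa (blk 2, set 0) → VC-HIT  vc=[8, 10]
12: 0xb (blk 2, set 0) → L1-HIT  vc=[8, 10]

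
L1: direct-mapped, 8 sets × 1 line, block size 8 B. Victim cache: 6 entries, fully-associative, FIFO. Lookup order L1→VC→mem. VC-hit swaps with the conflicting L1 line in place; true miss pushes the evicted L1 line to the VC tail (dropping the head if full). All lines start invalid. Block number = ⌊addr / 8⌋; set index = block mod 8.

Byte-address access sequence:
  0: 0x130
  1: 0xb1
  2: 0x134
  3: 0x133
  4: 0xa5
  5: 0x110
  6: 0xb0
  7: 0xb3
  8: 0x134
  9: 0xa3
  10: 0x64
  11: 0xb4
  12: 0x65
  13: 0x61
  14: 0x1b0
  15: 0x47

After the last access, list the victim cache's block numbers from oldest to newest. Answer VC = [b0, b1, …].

0: 0x130 (blk 38, set 6) → MISS  vc=[]
1: 0xb1 (blk 22, set 6) → MISS  vc=[38]
2: 0x134 (blk 38, set 6) → VC-HIT  vc=[22]
3: 0x133 (blk 38, set 6) → L1-HIT  vc=[22]
4: 0xa5 (blk 20, set 4) → MISS  vc=[22]
5: 0x110 (blk 34, set 2) → MISS  vc=[22]
6: 0xb0 (blk 22, set 6) → VC-HIT  vc=[38]
7: 0xb3 (blk 22, set 6) → L1-HIT  vc=[38]
8: 0x134 (blk 38, set 6) → VC-HIT  vc=[22]
9: 0xa3 (blk 20, set 4) → L1-HIT  vc=[22]
10: 0x64 (blk 12, set 4) → MISS  vc=[22, 20]
11: 0xb4 (blk 22, set 6) → VC-HIT  vc=[38, 20]
12: 0x65 (blk 12, set 4) → L1-HIT  vc=[38, 20]
13: 0x61 (blk 12, set 4) → L1-HIT  vc=[38, 20]
14: 0x1b0 (blk 54, set 6) → MISS  vc=[38, 20, 22]
15: 0x47 (blk 8, set 0) → MISS  vc=[38, 20, 22]

VC = [38, 20, 22]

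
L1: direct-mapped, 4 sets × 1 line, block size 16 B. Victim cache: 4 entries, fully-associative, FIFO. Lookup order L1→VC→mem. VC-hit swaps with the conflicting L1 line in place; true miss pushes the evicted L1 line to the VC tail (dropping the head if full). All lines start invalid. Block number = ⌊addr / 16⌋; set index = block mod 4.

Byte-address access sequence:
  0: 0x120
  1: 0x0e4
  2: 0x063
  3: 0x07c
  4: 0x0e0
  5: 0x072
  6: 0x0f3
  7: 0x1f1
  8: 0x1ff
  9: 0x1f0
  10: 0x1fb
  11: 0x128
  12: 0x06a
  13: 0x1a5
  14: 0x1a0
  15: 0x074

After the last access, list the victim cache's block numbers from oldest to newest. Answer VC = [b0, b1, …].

VC = [18, 31, 15, 6]

#0 0x120→b18/s2 MISS; vc=[]
#1 0xe4→b14/s2 MISS; vc=[18]
#2 0x63→b6/s2 MISS; vc=[18,14]
#3 0x7c→b7/s3 MISS; vc=[18,14]
#4 0xe0→b14/s2 VC-HIT; vc=[18,6]
#5 0x72→b7/s3 L1-HIT; vc=[18,6]
#6 0xf3→b15/s3 MISS; vc=[18,6,7]
#7 0x1f1→b31/s3 MISS; vc=[18,6,7,15]
#8 0x1ff→b31/s3 L1-HIT; vc=[18,6,7,15]
#9 0x1f0→b31/s3 L1-HIT; vc=[18,6,7,15]
#10 0x1fb→b31/s3 L1-HIT; vc=[18,6,7,15]
#11 0x128→b18/s2 VC-HIT; vc=[14,6,7,15]
#12 0x6a→b6/s2 VC-HIT; vc=[14,18,7,15]
#13 0x1a5→b26/s2 MISS; vc=[18,7,15,6]
#14 0x1a0→b26/s2 L1-HIT; vc=[18,7,15,6]
#15 0x74→b7/s3 VC-HIT; vc=[18,31,15,6]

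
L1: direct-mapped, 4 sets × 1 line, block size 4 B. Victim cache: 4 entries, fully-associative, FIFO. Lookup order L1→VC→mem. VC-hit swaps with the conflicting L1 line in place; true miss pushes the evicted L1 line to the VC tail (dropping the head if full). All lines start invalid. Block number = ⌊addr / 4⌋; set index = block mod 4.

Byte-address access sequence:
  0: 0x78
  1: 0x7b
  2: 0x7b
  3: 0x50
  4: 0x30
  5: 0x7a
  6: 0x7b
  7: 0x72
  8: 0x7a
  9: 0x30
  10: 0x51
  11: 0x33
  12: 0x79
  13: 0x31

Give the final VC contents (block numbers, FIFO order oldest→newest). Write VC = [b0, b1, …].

VC = [20, 28]

#0 0x78→b30/s2 MISS; vc=[]
#1 0x7b→b30/s2 L1-HIT; vc=[]
#2 0x7b→b30/s2 L1-HIT; vc=[]
#3 0x50→b20/s0 MISS; vc=[]
#4 0x30→b12/s0 MISS; vc=[20]
#5 0x7a→b30/s2 L1-HIT; vc=[20]
#6 0x7b→b30/s2 L1-HIT; vc=[20]
#7 0x72→b28/s0 MISS; vc=[20,12]
#8 0x7a→b30/s2 L1-HIT; vc=[20,12]
#9 0x30→b12/s0 VC-HIT; vc=[20,28]
#10 0x51→b20/s0 VC-HIT; vc=[12,28]
#11 0x33→b12/s0 VC-HIT; vc=[20,28]
#12 0x79→b30/s2 L1-HIT; vc=[20,28]
#13 0x31→b12/s0 L1-HIT; vc=[20,28]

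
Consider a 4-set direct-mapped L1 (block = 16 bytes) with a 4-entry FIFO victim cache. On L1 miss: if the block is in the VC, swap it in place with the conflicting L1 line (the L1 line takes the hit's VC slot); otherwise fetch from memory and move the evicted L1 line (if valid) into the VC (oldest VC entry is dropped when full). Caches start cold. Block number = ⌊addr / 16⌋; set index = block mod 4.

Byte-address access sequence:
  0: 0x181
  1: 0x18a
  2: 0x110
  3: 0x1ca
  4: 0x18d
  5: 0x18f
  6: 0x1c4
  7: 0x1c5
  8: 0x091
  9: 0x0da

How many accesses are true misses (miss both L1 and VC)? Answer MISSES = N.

MISSES = 5

0: 0x181 (blk 24, set 0) → MISS  vc=[]
1: 0x18a (blk 24, set 0) → L1-HIT  vc=[]
2: 0x110 (blk 17, set 1) → MISS  vc=[]
3: 0x1ca (blk 28, set 0) → MISS  vc=[24]
4: 0x18d (blk 24, set 0) → VC-HIT  vc=[28]
5: 0x18f (blk 24, set 0) → L1-HIT  vc=[28]
6: 0x1c4 (blk 28, set 0) → VC-HIT  vc=[24]
7: 0x1c5 (blk 28, set 0) → L1-HIT  vc=[24]
8: 0x91 (blk 9, set 1) → MISS  vc=[24, 17]
9: 0xda (blk 13, set 1) → MISS  vc=[24, 17, 9]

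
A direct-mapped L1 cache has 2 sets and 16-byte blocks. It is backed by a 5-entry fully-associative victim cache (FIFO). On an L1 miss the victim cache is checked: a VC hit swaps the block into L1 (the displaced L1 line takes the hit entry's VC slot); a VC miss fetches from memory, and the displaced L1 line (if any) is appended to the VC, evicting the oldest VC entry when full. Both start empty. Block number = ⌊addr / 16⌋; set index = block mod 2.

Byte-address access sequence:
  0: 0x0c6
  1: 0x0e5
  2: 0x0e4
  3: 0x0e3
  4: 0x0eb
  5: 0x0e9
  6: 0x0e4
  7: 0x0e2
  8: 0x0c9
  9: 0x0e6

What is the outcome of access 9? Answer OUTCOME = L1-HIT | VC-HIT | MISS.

OUTCOME = VC-HIT

0: 0xc6 (blk 12, set 0) → MISS  vc=[]
1: 0xe5 (blk 14, set 0) → MISS  vc=[12]
2: 0xe4 (blk 14, set 0) → L1-HIT  vc=[12]
3: 0xe3 (blk 14, set 0) → L1-HIT  vc=[12]
4: 0xeb (blk 14, set 0) → L1-HIT  vc=[12]
5: 0xe9 (blk 14, set 0) → L1-HIT  vc=[12]
6: 0xe4 (blk 14, set 0) → L1-HIT  vc=[12]
7: 0xe2 (blk 14, set 0) → L1-HIT  vc=[12]
8: 0xc9 (blk 12, set 0) → VC-HIT  vc=[14]
9: 0xe6 (blk 14, set 0) → VC-HIT  vc=[12]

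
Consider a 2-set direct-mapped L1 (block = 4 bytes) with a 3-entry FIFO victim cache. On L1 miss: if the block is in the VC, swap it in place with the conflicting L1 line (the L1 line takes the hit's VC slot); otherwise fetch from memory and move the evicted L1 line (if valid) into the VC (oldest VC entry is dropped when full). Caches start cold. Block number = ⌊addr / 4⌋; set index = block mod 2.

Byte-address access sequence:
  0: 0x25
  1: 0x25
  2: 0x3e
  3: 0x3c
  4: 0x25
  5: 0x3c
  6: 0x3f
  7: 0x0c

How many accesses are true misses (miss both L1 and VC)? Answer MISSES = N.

  [0] addr=0x25 blk=9 s=1: MISS | VC []
  [1] addr=0x25 blk=9 s=1: L1-HIT | VC []
  [2] addr=0x3e blk=15 s=1: MISS | VC [9]
  [3] addr=0x3c blk=15 s=1: L1-HIT | VC [9]
  [4] addr=0x25 blk=9 s=1: VC-HIT | VC [15]
  [5] addr=0x3c blk=15 s=1: VC-HIT | VC [9]
  [6] addr=0x3f blk=15 s=1: L1-HIT | VC [9]
  [7] addr=0xc blk=3 s=1: MISS | VC [9, 15]

MISSES = 3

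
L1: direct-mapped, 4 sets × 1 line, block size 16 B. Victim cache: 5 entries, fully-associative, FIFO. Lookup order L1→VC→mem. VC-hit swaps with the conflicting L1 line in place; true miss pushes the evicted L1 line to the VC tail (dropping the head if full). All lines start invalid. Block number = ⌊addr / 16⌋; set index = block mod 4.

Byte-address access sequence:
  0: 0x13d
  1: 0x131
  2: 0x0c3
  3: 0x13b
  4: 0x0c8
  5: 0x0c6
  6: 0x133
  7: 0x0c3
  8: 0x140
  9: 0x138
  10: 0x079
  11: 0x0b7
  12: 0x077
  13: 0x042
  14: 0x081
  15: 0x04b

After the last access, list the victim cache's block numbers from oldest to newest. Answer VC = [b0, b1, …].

#0 0x13d→b19/s3 MISS; vc=[]
#1 0x131→b19/s3 L1-HIT; vc=[]
#2 0xc3→b12/s0 MISS; vc=[]
#3 0x13b→b19/s3 L1-HIT; vc=[]
#4 0xc8→b12/s0 L1-HIT; vc=[]
#5 0xc6→b12/s0 L1-HIT; vc=[]
#6 0x133→b19/s3 L1-HIT; vc=[]
#7 0xc3→b12/s0 L1-HIT; vc=[]
#8 0x140→b20/s0 MISS; vc=[12]
#9 0x138→b19/s3 L1-HIT; vc=[12]
#10 0x79→b7/s3 MISS; vc=[12,19]
#11 0xb7→b11/s3 MISS; vc=[12,19,7]
#12 0x77→b7/s3 VC-HIT; vc=[12,19,11]
#13 0x42→b4/s0 MISS; vc=[12,19,11,20]
#14 0x81→b8/s0 MISS; vc=[12,19,11,20,4]
#15 0x4b→b4/s0 VC-HIT; vc=[12,19,11,20,8]

VC = [12, 19, 11, 20, 8]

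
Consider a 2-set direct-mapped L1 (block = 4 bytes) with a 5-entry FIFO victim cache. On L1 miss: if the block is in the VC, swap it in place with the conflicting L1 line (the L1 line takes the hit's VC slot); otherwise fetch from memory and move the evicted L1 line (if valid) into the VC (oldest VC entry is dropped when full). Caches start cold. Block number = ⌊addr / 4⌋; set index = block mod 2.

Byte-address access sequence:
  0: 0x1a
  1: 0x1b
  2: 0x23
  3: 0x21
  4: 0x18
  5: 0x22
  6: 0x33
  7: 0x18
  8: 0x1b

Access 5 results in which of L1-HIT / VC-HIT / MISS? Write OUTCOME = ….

0: 0x1a (blk 6, set 0) → MISS  vc=[]
1: 0x1b (blk 6, set 0) → L1-HIT  vc=[]
2: 0x23 (blk 8, set 0) → MISS  vc=[6]
3: 0x21 (blk 8, set 0) → L1-HIT  vc=[6]
4: 0x18 (blk 6, set 0) → VC-HIT  vc=[8]
5: 0x22 (blk 8, set 0) → VC-HIT  vc=[6]
6: 0x33 (blk 12, set 0) → MISS  vc=[6, 8]
7: 0x18 (blk 6, set 0) → VC-HIT  vc=[12, 8]
8: 0x1b (blk 6, set 0) → L1-HIT  vc=[12, 8]

OUTCOME = VC-HIT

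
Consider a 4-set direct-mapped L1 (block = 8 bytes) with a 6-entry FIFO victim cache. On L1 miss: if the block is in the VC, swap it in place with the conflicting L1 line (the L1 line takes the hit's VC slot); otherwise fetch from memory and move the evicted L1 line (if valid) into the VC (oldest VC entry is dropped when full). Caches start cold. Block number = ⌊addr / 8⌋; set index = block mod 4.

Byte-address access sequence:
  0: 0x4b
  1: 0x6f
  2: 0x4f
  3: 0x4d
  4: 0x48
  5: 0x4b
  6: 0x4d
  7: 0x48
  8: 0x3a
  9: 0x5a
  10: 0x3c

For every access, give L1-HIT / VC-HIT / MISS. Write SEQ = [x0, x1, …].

  [0] addr=0x4b blk=9 s=1: MISS | VC []
  [1] addr=0x6f blk=13 s=1: MISS | VC [9]
  [2] addr=0x4f blk=9 s=1: VC-HIT | VC [13]
  [3] addr=0x4d blk=9 s=1: L1-HIT | VC [13]
  [4] addr=0x48 blk=9 s=1: L1-HIT | VC [13]
  [5] addr=0x4b blk=9 s=1: L1-HIT | VC [13]
  [6] addr=0x4d blk=9 s=1: L1-HIT | VC [13]
  [7] addr=0x48 blk=9 s=1: L1-HIT | VC [13]
  [8] addr=0x3a blk=7 s=3: MISS | VC [13]
  [9] addr=0x5a blk=11 s=3: MISS | VC [13, 7]
  [10] addr=0x3c blk=7 s=3: VC-HIT | VC [13, 11]

SEQ = [MISS, MISS, VC-HIT, L1-HIT, L1-HIT, L1-HIT, L1-HIT, L1-HIT, MISS, MISS, VC-HIT]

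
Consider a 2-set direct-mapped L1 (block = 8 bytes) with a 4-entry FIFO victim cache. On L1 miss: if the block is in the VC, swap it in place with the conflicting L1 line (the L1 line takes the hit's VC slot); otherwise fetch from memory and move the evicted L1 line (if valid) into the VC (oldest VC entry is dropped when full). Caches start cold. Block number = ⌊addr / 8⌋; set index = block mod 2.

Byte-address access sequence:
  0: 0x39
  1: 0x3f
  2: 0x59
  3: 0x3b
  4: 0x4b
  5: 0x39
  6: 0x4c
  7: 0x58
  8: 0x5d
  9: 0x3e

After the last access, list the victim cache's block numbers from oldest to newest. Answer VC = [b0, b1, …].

  [0] addr=0x39 blk=7 s=1: MISS | VC []
  [1] addr=0x3f blk=7 s=1: L1-HIT | VC []
  [2] addr=0x59 blk=11 s=1: MISS | VC [7]
  [3] addr=0x3b blk=7 s=1: VC-HIT | VC [11]
  [4] addr=0x4b blk=9 s=1: MISS | VC [11, 7]
  [5] addr=0x39 blk=7 s=1: VC-HIT | VC [11, 9]
  [6] addr=0x4c blk=9 s=1: VC-HIT | VC [11, 7]
  [7] addr=0x58 blk=11 s=1: VC-HIT | VC [9, 7]
  [8] addr=0x5d blk=11 s=1: L1-HIT | VC [9, 7]
  [9] addr=0x3e blk=7 s=1: VC-HIT | VC [9, 11]

VC = [9, 11]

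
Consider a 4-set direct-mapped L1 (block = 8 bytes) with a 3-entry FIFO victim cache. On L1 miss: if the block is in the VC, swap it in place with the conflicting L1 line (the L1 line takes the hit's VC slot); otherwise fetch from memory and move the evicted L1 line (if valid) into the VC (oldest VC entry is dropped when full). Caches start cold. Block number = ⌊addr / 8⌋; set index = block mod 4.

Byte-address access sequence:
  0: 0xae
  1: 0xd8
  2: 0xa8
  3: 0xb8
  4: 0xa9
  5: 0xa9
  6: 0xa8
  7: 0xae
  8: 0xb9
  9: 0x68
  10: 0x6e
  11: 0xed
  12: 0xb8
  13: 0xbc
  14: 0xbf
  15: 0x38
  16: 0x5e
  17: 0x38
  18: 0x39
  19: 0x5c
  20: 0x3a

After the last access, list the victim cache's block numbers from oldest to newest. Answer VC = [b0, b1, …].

0: 0xae (blk 21, set 1) → MISS  vc=[]
1: 0xd8 (blk 27, set 3) → MISS  vc=[]
2: 0xa8 (blk 21, set 1) → L1-HIT  vc=[]
3: 0xb8 (blk 23, set 3) → MISS  vc=[27]
4: 0xa9 (blk 21, set 1) → L1-HIT  vc=[27]
5: 0xa9 (blk 21, set 1) → L1-HIT  vc=[27]
6: 0xa8 (blk 21, set 1) → L1-HIT  vc=[27]
7: 0xae (blk 21, set 1) → L1-HIT  vc=[27]
8: 0xb9 (blk 23, set 3) → L1-HIT  vc=[27]
9: 0x68 (blk 13, set 1) → MISS  vc=[27, 21]
10: 0x6e (blk 13, set 1) → L1-HIT  vc=[27, 21]
11: 0xed (blk 29, set 1) → MISS  vc=[27, 21, 13]
12: 0xb8 (blk 23, set 3) → L1-HIT  vc=[27, 21, 13]
13: 0xbc (blk 23, set 3) → L1-HIT  vc=[27, 21, 13]
14: 0xbf (blk 23, set 3) → L1-HIT  vc=[27, 21, 13]
15: 0x38 (blk 7, set 3) → MISS  vc=[21, 13, 23]
16: 0x5e (blk 11, set 3) → MISS  vc=[13, 23, 7]
17: 0x38 (blk 7, set 3) → VC-HIT  vc=[13, 23, 11]
18: 0x39 (blk 7, set 3) → L1-HIT  vc=[13, 23, 11]
19: 0x5c (blk 11, set 3) → VC-HIT  vc=[13, 23, 7]
20: 0x3a (blk 7, set 3) → VC-HIT  vc=[13, 23, 11]

VC = [13, 23, 11]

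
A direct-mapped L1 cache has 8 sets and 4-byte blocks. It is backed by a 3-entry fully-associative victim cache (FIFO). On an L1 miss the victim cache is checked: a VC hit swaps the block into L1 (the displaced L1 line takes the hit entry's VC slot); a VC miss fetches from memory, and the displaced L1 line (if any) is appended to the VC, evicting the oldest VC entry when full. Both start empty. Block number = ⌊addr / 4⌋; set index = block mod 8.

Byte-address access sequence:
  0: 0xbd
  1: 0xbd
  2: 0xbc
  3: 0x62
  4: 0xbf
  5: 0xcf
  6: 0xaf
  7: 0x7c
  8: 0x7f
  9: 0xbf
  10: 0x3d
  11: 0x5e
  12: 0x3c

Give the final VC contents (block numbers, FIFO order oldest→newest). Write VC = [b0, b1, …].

VC = [31, 47, 23]

#0 0xbd→b47/s7 MISS; vc=[]
#1 0xbd→b47/s7 L1-HIT; vc=[]
#2 0xbc→b47/s7 L1-HIT; vc=[]
#3 0x62→b24/s0 MISS; vc=[]
#4 0xbf→b47/s7 L1-HIT; vc=[]
#5 0xcf→b51/s3 MISS; vc=[]
#6 0xaf→b43/s3 MISS; vc=[51]
#7 0x7c→b31/s7 MISS; vc=[51,47]
#8 0x7f→b31/s7 L1-HIT; vc=[51,47]
#9 0xbf→b47/s7 VC-HIT; vc=[51,31]
#10 0x3d→b15/s7 MISS; vc=[51,31,47]
#11 0x5e→b23/s7 MISS; vc=[31,47,15]
#12 0x3c→b15/s7 VC-HIT; vc=[31,47,23]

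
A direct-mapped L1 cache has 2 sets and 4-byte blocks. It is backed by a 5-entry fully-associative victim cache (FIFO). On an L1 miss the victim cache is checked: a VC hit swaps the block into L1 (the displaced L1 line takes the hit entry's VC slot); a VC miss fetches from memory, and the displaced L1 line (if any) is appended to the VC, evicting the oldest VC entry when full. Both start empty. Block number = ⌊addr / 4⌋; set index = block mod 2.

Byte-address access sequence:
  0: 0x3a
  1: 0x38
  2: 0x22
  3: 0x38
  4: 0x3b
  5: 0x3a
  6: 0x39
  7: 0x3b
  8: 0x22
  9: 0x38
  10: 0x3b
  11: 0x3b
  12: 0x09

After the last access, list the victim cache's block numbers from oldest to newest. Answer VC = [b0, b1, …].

VC = [8, 14]

  [0] addr=0x3a blk=14 s=0: MISS | VC []
  [1] addr=0x38 blk=14 s=0: L1-HIT | VC []
  [2] addr=0x22 blk=8 s=0: MISS | VC [14]
  [3] addr=0x38 blk=14 s=0: VC-HIT | VC [8]
  [4] addr=0x3b blk=14 s=0: L1-HIT | VC [8]
  [5] addr=0x3a blk=14 s=0: L1-HIT | VC [8]
  [6] addr=0x39 blk=14 s=0: L1-HIT | VC [8]
  [7] addr=0x3b blk=14 s=0: L1-HIT | VC [8]
  [8] addr=0x22 blk=8 s=0: VC-HIT | VC [14]
  [9] addr=0x38 blk=14 s=0: VC-HIT | VC [8]
  [10] addr=0x3b blk=14 s=0: L1-HIT | VC [8]
  [11] addr=0x3b blk=14 s=0: L1-HIT | VC [8]
  [12] addr=0x9 blk=2 s=0: MISS | VC [8, 14]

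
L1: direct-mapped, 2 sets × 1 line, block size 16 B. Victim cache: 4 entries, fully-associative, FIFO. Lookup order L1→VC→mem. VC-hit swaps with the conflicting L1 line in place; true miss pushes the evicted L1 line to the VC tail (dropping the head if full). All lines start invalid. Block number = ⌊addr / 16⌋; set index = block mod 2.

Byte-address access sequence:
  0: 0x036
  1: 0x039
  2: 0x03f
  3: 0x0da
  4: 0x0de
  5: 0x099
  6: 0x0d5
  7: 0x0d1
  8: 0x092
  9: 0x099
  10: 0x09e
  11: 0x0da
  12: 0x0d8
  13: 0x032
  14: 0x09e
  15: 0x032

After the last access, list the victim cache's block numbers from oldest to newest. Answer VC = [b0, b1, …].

0: 0x36 (blk 3, set 1) → MISS  vc=[]
1: 0x39 (blk 3, set 1) → L1-HIT  vc=[]
2: 0x3f (blk 3, set 1) → L1-HIT  vc=[]
3: 0xda (blk 13, set 1) → MISS  vc=[3]
4: 0xde (blk 13, set 1) → L1-HIT  vc=[3]
5: 0x99 (blk 9, set 1) → MISS  vc=[3, 13]
6: 0xd5 (blk 13, set 1) → VC-HIT  vc=[3, 9]
7: 0xd1 (blk 13, set 1) → L1-HIT  vc=[3, 9]
8: 0x92 (blk 9, set 1) → VC-HIT  vc=[3, 13]
9: 0x99 (blk 9, set 1) → L1-HIT  vc=[3, 13]
10: 0x9e (blk 9, set 1) → L1-HIT  vc=[3, 13]
11: 0xda (blk 13, set 1) → VC-HIT  vc=[3, 9]
12: 0xd8 (blk 13, set 1) → L1-HIT  vc=[3, 9]
13: 0x32 (blk 3, set 1) → VC-HIT  vc=[13, 9]
14: 0x9e (blk 9, set 1) → VC-HIT  vc=[13, 3]
15: 0x32 (blk 3, set 1) → VC-HIT  vc=[13, 9]

VC = [13, 9]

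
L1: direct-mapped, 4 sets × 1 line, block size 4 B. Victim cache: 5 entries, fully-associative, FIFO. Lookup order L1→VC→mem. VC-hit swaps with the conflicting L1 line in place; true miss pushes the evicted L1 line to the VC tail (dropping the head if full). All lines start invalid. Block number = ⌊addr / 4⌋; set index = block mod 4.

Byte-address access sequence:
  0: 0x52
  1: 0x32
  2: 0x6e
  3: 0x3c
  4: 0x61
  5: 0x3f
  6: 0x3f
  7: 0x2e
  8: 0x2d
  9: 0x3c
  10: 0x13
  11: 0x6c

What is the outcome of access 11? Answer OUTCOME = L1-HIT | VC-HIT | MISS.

OUTCOME = VC-HIT

#0 0x52→b20/s0 MISS; vc=[]
#1 0x32→b12/s0 MISS; vc=[20]
#2 0x6e→b27/s3 MISS; vc=[20]
#3 0x3c→b15/s3 MISS; vc=[20,27]
#4 0x61→b24/s0 MISS; vc=[20,27,12]
#5 0x3f→b15/s3 L1-HIT; vc=[20,27,12]
#6 0x3f→b15/s3 L1-HIT; vc=[20,27,12]
#7 0x2e→b11/s3 MISS; vc=[20,27,12,15]
#8 0x2d→b11/s3 L1-HIT; vc=[20,27,12,15]
#9 0x3c→b15/s3 VC-HIT; vc=[20,27,12,11]
#10 0x13→b4/s0 MISS; vc=[20,27,12,11,24]
#11 0x6c→b27/s3 VC-HIT; vc=[20,15,12,11,24]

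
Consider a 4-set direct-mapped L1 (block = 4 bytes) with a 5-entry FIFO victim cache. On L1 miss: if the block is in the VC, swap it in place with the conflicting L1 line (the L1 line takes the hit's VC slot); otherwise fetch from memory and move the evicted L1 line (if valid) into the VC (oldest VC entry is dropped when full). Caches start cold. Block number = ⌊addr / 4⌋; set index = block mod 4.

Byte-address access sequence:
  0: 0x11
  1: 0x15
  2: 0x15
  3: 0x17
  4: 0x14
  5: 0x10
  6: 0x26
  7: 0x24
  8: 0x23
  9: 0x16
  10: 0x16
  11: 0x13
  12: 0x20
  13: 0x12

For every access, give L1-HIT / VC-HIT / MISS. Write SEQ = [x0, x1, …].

#0 0x11→b4/s0 MISS; vc=[]
#1 0x15→b5/s1 MISS; vc=[]
#2 0x15→b5/s1 L1-HIT; vc=[]
#3 0x17→b5/s1 L1-HIT; vc=[]
#4 0x14→b5/s1 L1-HIT; vc=[]
#5 0x10→b4/s0 L1-HIT; vc=[]
#6 0x26→b9/s1 MISS; vc=[5]
#7 0x24→b9/s1 L1-HIT; vc=[5]
#8 0x23→b8/s0 MISS; vc=[5,4]
#9 0x16→b5/s1 VC-HIT; vc=[9,4]
#10 0x16→b5/s1 L1-HIT; vc=[9,4]
#11 0x13→b4/s0 VC-HIT; vc=[9,8]
#12 0x20→b8/s0 VC-HIT; vc=[9,4]
#13 0x12→b4/s0 VC-HIT; vc=[9,8]

SEQ = [MISS, MISS, L1-HIT, L1-HIT, L1-HIT, L1-HIT, MISS, L1-HIT, MISS, VC-HIT, L1-HIT, VC-HIT, VC-HIT, VC-HIT]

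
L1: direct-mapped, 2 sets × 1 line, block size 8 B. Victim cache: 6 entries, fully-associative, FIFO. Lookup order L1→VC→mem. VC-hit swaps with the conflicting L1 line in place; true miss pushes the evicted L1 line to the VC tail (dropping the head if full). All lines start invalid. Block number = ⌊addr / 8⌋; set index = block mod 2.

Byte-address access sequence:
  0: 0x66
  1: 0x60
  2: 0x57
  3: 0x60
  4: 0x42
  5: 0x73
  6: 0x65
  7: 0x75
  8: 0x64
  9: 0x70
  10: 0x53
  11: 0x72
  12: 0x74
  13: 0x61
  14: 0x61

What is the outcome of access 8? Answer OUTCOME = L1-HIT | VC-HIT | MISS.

  [0] addr=0x66 blk=12 s=0: MISS | VC []
  [1] addr=0x60 blk=12 s=0: L1-HIT | VC []
  [2] addr=0x57 blk=10 s=0: MISS | VC [12]
  [3] addr=0x60 blk=12 s=0: VC-HIT | VC [10]
  [4] addr=0x42 blk=8 s=0: MISS | VC [10, 12]
  [5] addr=0x73 blk=14 s=0: MISS | VC [10, 12, 8]
  [6] addr=0x65 blk=12 s=0: VC-HIT | VC [10, 14, 8]
  [7] addr=0x75 blk=14 s=0: VC-HIT | VC [10, 12, 8]
  [8] addr=0x64 blk=12 s=0: VC-HIT | VC [10, 14, 8]
  [9] addr=0x70 blk=14 s=0: VC-HIT | VC [10, 12, 8]
  [10] addr=0x53 blk=10 s=0: VC-HIT | VC [14, 12, 8]
  [11] addr=0x72 blk=14 s=0: VC-HIT | VC [10, 12, 8]
  [12] addr=0x74 blk=14 s=0: L1-HIT | VC [10, 12, 8]
  [13] addr=0x61 blk=12 s=0: VC-HIT | VC [10, 14, 8]
  [14] addr=0x61 blk=12 s=0: L1-HIT | VC [10, 14, 8]

OUTCOME = VC-HIT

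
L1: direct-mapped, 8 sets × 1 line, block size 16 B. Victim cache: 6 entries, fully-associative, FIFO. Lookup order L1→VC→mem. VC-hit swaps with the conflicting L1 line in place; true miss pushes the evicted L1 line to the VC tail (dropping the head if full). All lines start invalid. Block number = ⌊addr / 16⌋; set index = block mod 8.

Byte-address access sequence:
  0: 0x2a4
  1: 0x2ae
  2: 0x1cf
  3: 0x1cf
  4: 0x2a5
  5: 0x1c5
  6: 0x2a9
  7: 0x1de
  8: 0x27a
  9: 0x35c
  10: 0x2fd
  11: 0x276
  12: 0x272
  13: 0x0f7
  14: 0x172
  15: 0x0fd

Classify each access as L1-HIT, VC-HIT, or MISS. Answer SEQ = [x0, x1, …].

SEQ = [MISS, L1-HIT, MISS, L1-HIT, L1-HIT, L1-HIT, L1-HIT, MISS, MISS, MISS, MISS, VC-HIT, L1-HIT, MISS, MISS, VC-HIT]

#0 0x2a4→b42/s2 MISS; vc=[]
#1 0x2ae→b42/s2 L1-HIT; vc=[]
#2 0x1cf→b28/s4 MISS; vc=[]
#3 0x1cf→b28/s4 L1-HIT; vc=[]
#4 0x2a5→b42/s2 L1-HIT; vc=[]
#5 0x1c5→b28/s4 L1-HIT; vc=[]
#6 0x2a9→b42/s2 L1-HIT; vc=[]
#7 0x1de→b29/s5 MISS; vc=[]
#8 0x27a→b39/s7 MISS; vc=[]
#9 0x35c→b53/s5 MISS; vc=[29]
#10 0x2fd→b47/s7 MISS; vc=[29,39]
#11 0x276→b39/s7 VC-HIT; vc=[29,47]
#12 0x272→b39/s7 L1-HIT; vc=[29,47]
#13 0xf7→b15/s7 MISS; vc=[29,47,39]
#14 0x172→b23/s7 MISS; vc=[29,47,39,15]
#15 0xfd→b15/s7 VC-HIT; vc=[29,47,39,23]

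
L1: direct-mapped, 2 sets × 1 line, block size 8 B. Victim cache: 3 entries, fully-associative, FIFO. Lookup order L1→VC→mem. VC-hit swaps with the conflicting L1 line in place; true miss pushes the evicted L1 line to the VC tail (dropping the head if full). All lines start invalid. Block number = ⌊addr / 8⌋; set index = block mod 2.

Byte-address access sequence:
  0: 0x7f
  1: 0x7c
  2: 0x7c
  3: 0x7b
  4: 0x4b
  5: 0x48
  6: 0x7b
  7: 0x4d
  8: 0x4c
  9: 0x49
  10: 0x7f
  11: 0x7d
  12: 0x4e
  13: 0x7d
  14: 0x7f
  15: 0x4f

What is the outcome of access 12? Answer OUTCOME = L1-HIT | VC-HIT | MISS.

  [0] addr=0x7f blk=15 s=1: MISS | VC []
  [1] addr=0x7c blk=15 s=1: L1-HIT | VC []
  [2] addr=0x7c blk=15 s=1: L1-HIT | VC []
  [3] addr=0x7b blk=15 s=1: L1-HIT | VC []
  [4] addr=0x4b blk=9 s=1: MISS | VC [15]
  [5] addr=0x48 blk=9 s=1: L1-HIT | VC [15]
  [6] addr=0x7b blk=15 s=1: VC-HIT | VC [9]
  [7] addr=0x4d blk=9 s=1: VC-HIT | VC [15]
  [8] addr=0x4c blk=9 s=1: L1-HIT | VC [15]
  [9] addr=0x49 blk=9 s=1: L1-HIT | VC [15]
  [10] addr=0x7f blk=15 s=1: VC-HIT | VC [9]
  [11] addr=0x7d blk=15 s=1: L1-HIT | VC [9]
  [12] addr=0x4e blk=9 s=1: VC-HIT | VC [15]
  [13] addr=0x7d blk=15 s=1: VC-HIT | VC [9]
  [14] addr=0x7f blk=15 s=1: L1-HIT | VC [9]
  [15] addr=0x4f blk=9 s=1: VC-HIT | VC [15]

OUTCOME = VC-HIT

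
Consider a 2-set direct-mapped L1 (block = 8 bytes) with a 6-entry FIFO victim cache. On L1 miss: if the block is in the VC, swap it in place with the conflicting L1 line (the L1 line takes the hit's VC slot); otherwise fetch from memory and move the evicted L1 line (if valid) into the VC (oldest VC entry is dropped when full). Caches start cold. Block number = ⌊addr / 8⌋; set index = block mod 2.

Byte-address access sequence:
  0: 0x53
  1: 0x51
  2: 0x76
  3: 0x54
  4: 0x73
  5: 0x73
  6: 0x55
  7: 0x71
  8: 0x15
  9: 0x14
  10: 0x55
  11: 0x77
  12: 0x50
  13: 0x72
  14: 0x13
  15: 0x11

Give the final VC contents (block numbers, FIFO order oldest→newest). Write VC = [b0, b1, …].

VC = [14, 10]

0: 0x53 (blk 10, set 0) → MISS  vc=[]
1: 0x51 (blk 10, set 0) → L1-HIT  vc=[]
2: 0x76 (blk 14, set 0) → MISS  vc=[10]
3: 0x54 (blk 10, set 0) → VC-HIT  vc=[14]
4: 0x73 (blk 14, set 0) → VC-HIT  vc=[10]
5: 0x73 (blk 14, set 0) → L1-HIT  vc=[10]
6: 0x55 (blk 10, set 0) → VC-HIT  vc=[14]
7: 0x71 (blk 14, set 0) → VC-HIT  vc=[10]
8: 0x15 (blk 2, set 0) → MISS  vc=[10, 14]
9: 0x14 (blk 2, set 0) → L1-HIT  vc=[10, 14]
10: 0x55 (blk 10, set 0) → VC-HIT  vc=[2, 14]
11: 0x77 (blk 14, set 0) → VC-HIT  vc=[2, 10]
12: 0x50 (blk 10, set 0) → VC-HIT  vc=[2, 14]
13: 0x72 (blk 14, set 0) → VC-HIT  vc=[2, 10]
14: 0x13 (blk 2, set 0) → VC-HIT  vc=[14, 10]
15: 0x11 (blk 2, set 0) → L1-HIT  vc=[14, 10]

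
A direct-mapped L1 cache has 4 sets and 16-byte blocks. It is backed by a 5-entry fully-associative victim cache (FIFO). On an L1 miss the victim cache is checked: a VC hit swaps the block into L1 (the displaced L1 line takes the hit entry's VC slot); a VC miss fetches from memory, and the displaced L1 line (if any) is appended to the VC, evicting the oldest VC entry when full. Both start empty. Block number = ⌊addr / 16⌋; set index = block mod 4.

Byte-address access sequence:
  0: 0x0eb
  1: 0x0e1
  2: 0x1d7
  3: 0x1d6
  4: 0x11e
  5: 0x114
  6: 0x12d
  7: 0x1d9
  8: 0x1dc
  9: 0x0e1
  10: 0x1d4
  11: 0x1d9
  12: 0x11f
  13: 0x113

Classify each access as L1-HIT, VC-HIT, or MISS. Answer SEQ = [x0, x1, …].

0: 0xeb (blk 14, set 2) → MISS  vc=[]
1: 0xe1 (blk 14, set 2) → L1-HIT  vc=[]
2: 0x1d7 (blk 29, set 1) → MISS  vc=[]
3: 0x1d6 (blk 29, set 1) → L1-HIT  vc=[]
4: 0x11e (blk 17, set 1) → MISS  vc=[29]
5: 0x114 (blk 17, set 1) → L1-HIT  vc=[29]
6: 0x12d (blk 18, set 2) → MISS  vc=[29, 14]
7: 0x1d9 (blk 29, set 1) → VC-HIT  vc=[17, 14]
8: 0x1dc (blk 29, set 1) → L1-HIT  vc=[17, 14]
9: 0xe1 (blk 14, set 2) → VC-HIT  vc=[17, 18]
10: 0x1d4 (blk 29, set 1) → L1-HIT  vc=[17, 18]
11: 0x1d9 (blk 29, set 1) → L1-HIT  vc=[17, 18]
12: 0x11f (blk 17, set 1) → VC-HIT  vc=[29, 18]
13: 0x113 (blk 17, set 1) → L1-HIT  vc=[29, 18]

SEQ = [MISS, L1-HIT, MISS, L1-HIT, MISS, L1-HIT, MISS, VC-HIT, L1-HIT, VC-HIT, L1-HIT, L1-HIT, VC-HIT, L1-HIT]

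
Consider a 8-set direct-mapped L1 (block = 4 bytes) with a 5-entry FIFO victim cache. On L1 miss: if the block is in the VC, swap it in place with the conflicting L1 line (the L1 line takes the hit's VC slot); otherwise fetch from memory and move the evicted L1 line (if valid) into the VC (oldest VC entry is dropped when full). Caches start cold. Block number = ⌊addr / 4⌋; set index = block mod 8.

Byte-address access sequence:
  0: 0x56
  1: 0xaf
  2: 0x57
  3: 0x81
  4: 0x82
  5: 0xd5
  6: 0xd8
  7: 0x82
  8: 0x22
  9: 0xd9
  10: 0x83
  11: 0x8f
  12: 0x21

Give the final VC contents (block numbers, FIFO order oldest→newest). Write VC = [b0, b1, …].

0: 0x56 (blk 21, set 5) → MISS  vc=[]
1: 0xaf (blk 43, set 3) → MISS  vc=[]
2: 0x57 (blk 21, set 5) → L1-HIT  vc=[]
3: 0x81 (blk 32, set 0) → MISS  vc=[]
4: 0x82 (blk 32, set 0) → L1-HIT  vc=[]
5: 0xd5 (blk 53, set 5) → MISS  vc=[21]
6: 0xd8 (blk 54, set 6) → MISS  vc=[21]
7: 0x82 (blk 32, set 0) → L1-HIT  vc=[21]
8: 0x22 (blk 8, set 0) → MISS  vc=[21, 32]
9: 0xd9 (blk 54, set 6) → L1-HIT  vc=[21, 32]
10: 0x83 (blk 32, set 0) → VC-HIT  vc=[21, 8]
11: 0x8f (blk 35, set 3) → MISS  vc=[21, 8, 43]
12: 0x21 (blk 8, set 0) → VC-HIT  vc=[21, 32, 43]

VC = [21, 32, 43]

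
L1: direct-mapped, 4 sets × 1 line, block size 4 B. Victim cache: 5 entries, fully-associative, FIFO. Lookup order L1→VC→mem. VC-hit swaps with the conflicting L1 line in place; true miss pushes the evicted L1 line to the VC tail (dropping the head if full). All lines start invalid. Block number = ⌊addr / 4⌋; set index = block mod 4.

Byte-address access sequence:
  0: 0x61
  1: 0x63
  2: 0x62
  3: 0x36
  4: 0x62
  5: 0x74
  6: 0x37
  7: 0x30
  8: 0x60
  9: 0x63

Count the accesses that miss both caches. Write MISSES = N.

MISSES = 4

0: 0x61 (blk 24, set 0) → MISS  vc=[]
1: 0x63 (blk 24, set 0) → L1-HIT  vc=[]
2: 0x62 (blk 24, set 0) → L1-HIT  vc=[]
3: 0x36 (blk 13, set 1) → MISS  vc=[]
4: 0x62 (blk 24, set 0) → L1-HIT  vc=[]
5: 0x74 (blk 29, set 1) → MISS  vc=[13]
6: 0x37 (blk 13, set 1) → VC-HIT  vc=[29]
7: 0x30 (blk 12, set 0) → MISS  vc=[29, 24]
8: 0x60 (blk 24, set 0) → VC-HIT  vc=[29, 12]
9: 0x63 (blk 24, set 0) → L1-HIT  vc=[29, 12]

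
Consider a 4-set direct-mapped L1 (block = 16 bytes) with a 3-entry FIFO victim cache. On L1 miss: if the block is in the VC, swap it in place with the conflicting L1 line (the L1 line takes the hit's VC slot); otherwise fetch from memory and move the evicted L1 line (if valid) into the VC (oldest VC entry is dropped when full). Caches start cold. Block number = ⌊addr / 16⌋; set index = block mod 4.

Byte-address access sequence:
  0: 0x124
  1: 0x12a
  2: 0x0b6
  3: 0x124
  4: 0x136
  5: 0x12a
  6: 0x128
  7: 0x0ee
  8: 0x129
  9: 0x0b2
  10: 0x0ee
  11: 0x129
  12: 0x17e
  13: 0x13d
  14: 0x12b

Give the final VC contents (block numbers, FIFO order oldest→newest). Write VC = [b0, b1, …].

VC = [23, 14, 11]

0: 0x124 (blk 18, set 2) → MISS  vc=[]
1: 0x12a (blk 18, set 2) → L1-HIT  vc=[]
2: 0xb6 (blk 11, set 3) → MISS  vc=[]
3: 0x124 (blk 18, set 2) → L1-HIT  vc=[]
4: 0x136 (blk 19, set 3) → MISS  vc=[11]
5: 0x12a (blk 18, set 2) → L1-HIT  vc=[11]
6: 0x128 (blk 18, set 2) → L1-HIT  vc=[11]
7: 0xee (blk 14, set 2) → MISS  vc=[11, 18]
8: 0x129 (blk 18, set 2) → VC-HIT  vc=[11, 14]
9: 0xb2 (blk 11, set 3) → VC-HIT  vc=[19, 14]
10: 0xee (blk 14, set 2) → VC-HIT  vc=[19, 18]
11: 0x129 (blk 18, set 2) → VC-HIT  vc=[19, 14]
12: 0x17e (blk 23, set 3) → MISS  vc=[19, 14, 11]
13: 0x13d (blk 19, set 3) → VC-HIT  vc=[23, 14, 11]
14: 0x12b (blk 18, set 2) → L1-HIT  vc=[23, 14, 11]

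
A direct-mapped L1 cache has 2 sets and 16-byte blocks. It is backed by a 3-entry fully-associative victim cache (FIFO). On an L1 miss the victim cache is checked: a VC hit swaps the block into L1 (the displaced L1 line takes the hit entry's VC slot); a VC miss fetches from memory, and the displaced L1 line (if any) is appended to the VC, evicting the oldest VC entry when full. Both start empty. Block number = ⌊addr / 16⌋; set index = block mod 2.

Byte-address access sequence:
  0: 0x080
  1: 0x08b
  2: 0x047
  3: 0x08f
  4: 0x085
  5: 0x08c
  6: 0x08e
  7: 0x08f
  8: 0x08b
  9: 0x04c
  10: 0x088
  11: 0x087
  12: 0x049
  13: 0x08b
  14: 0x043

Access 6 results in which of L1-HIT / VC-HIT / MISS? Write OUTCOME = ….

#0 0x80→b8/s0 MISS; vc=[]
#1 0x8b→b8/s0 L1-HIT; vc=[]
#2 0x47→b4/s0 MISS; vc=[8]
#3 0x8f→b8/s0 VC-HIT; vc=[4]
#4 0x85→b8/s0 L1-HIT; vc=[4]
#5 0x8c→b8/s0 L1-HIT; vc=[4]
#6 0x8e→b8/s0 L1-HIT; vc=[4]
#7 0x8f→b8/s0 L1-HIT; vc=[4]
#8 0x8b→b8/s0 L1-HIT; vc=[4]
#9 0x4c→b4/s0 VC-HIT; vc=[8]
#10 0x88→b8/s0 VC-HIT; vc=[4]
#11 0x87→b8/s0 L1-HIT; vc=[4]
#12 0x49→b4/s0 VC-HIT; vc=[8]
#13 0x8b→b8/s0 VC-HIT; vc=[4]
#14 0x43→b4/s0 VC-HIT; vc=[8]

OUTCOME = L1-HIT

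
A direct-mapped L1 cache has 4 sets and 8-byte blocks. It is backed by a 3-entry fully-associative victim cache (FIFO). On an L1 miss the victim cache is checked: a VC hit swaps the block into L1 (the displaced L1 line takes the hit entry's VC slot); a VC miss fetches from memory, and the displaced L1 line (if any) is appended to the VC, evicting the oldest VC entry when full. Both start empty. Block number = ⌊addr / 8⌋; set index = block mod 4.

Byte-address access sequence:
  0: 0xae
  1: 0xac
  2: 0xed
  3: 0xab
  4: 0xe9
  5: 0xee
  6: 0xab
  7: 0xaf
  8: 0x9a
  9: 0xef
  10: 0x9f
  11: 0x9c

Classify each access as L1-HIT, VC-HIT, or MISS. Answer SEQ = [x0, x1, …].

SEQ = [MISS, L1-HIT, MISS, VC-HIT, VC-HIT, L1-HIT, VC-HIT, L1-HIT, MISS, VC-HIT, L1-HIT, L1-HIT]

#0 0xae→b21/s1 MISS; vc=[]
#1 0xac→b21/s1 L1-HIT; vc=[]
#2 0xed→b29/s1 MISS; vc=[21]
#3 0xab→b21/s1 VC-HIT; vc=[29]
#4 0xe9→b29/s1 VC-HIT; vc=[21]
#5 0xee→b29/s1 L1-HIT; vc=[21]
#6 0xab→b21/s1 VC-HIT; vc=[29]
#7 0xaf→b21/s1 L1-HIT; vc=[29]
#8 0x9a→b19/s3 MISS; vc=[29]
#9 0xef→b29/s1 VC-HIT; vc=[21]
#10 0x9f→b19/s3 L1-HIT; vc=[21]
#11 0x9c→b19/s3 L1-HIT; vc=[21]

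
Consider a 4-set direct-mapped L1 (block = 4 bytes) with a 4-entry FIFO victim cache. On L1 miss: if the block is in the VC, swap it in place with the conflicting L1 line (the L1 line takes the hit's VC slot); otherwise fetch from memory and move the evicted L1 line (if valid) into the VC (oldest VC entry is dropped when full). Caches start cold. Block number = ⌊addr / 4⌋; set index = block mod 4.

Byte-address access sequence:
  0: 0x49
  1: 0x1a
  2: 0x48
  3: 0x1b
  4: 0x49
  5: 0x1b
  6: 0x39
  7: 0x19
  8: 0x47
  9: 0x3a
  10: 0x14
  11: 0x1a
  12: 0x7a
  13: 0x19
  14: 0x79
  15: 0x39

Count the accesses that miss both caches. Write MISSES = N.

MISSES = 6

0: 0x49 (blk 18, set 2) → MISS  vc=[]
1: 0x1a (blk 6, set 2) → MISS  vc=[18]
2: 0x48 (blk 18, set 2) → VC-HIT  vc=[6]
3: 0x1b (blk 6, set 2) → VC-HIT  vc=[18]
4: 0x49 (blk 18, set 2) → VC-HIT  vc=[6]
5: 0x1b (blk 6, set 2) → VC-HIT  vc=[18]
6: 0x39 (blk 14, set 2) → MISS  vc=[18, 6]
7: 0x19 (blk 6, set 2) → VC-HIT  vc=[18, 14]
8: 0x47 (blk 17, set 1) → MISS  vc=[18, 14]
9: 0x3a (blk 14, set 2) → VC-HIT  vc=[18, 6]
10: 0x14 (blk 5, set 1) → MISS  vc=[18, 6, 17]
11: 0x1a (blk 6, set 2) → VC-HIT  vc=[18, 14, 17]
12: 0x7a (blk 30, set 2) → MISS  vc=[18, 14, 17, 6]
13: 0x19 (blk 6, set 2) → VC-HIT  vc=[18, 14, 17, 30]
14: 0x79 (blk 30, set 2) → VC-HIT  vc=[18, 14, 17, 6]
15: 0x39 (blk 14, set 2) → VC-HIT  vc=[18, 30, 17, 6]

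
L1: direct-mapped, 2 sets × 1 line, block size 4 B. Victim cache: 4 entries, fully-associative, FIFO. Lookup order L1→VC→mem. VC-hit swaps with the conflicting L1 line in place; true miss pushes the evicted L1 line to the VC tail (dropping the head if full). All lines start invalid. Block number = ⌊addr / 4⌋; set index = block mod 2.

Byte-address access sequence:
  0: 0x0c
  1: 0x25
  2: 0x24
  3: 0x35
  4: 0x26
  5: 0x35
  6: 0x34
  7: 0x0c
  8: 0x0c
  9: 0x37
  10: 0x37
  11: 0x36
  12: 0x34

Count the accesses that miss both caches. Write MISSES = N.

  [0] addr=0xc blk=3 s=1: MISS | VC []
  [1] addr=0x25 blk=9 s=1: MISS | VC [3]
  [2] addr=0x24 blk=9 s=1: L1-HIT | VC [3]
  [3] addr=0x35 blk=13 s=1: MISS | VC [3, 9]
  [4] addr=0x26 blk=9 s=1: VC-HIT | VC [3, 13]
  [5] addr=0x35 blk=13 s=1: VC-HIT | VC [3, 9]
  [6] addr=0x34 blk=13 s=1: L1-HIT | VC [3, 9]
  [7] addr=0xc blk=3 s=1: VC-HIT | VC [13, 9]
  [8] addr=0xc blk=3 s=1: L1-HIT | VC [13, 9]
  [9] addr=0x37 blk=13 s=1: VC-HIT | VC [3, 9]
  [10] addr=0x37 blk=13 s=1: L1-HIT | VC [3, 9]
  [11] addr=0x36 blk=13 s=1: L1-HIT | VC [3, 9]
  [12] addr=0x34 blk=13 s=1: L1-HIT | VC [3, 9]

MISSES = 3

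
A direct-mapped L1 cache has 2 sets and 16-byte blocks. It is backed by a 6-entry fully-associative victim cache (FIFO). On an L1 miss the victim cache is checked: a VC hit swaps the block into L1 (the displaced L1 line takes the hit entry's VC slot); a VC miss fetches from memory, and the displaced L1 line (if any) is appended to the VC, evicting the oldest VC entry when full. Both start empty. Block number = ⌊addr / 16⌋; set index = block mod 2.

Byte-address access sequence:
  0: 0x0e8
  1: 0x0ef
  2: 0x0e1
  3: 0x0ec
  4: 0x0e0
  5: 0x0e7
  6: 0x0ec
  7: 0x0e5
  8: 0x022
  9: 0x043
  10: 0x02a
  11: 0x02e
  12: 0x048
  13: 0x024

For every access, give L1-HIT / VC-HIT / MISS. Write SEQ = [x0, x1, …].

  [0] addr=0xe8 blk=14 s=0: MISS | VC []
  [1] addr=0xef blk=14 s=0: L1-HIT | VC []
  [2] addr=0xe1 blk=14 s=0: L1-HIT | VC []
  [3] addr=0xec blk=14 s=0: L1-HIT | VC []
  [4] addr=0xe0 blk=14 s=0: L1-HIT | VC []
  [5] addr=0xe7 blk=14 s=0: L1-HIT | VC []
  [6] addr=0xec blk=14 s=0: L1-HIT | VC []
  [7] addr=0xe5 blk=14 s=0: L1-HIT | VC []
  [8] addr=0x22 blk=2 s=0: MISS | VC [14]
  [9] addr=0x43 blk=4 s=0: MISS | VC [14, 2]
  [10] addr=0x2a blk=2 s=0: VC-HIT | VC [14, 4]
  [11] addr=0x2e blk=2 s=0: L1-HIT | VC [14, 4]
  [12] addr=0x48 blk=4 s=0: VC-HIT | VC [14, 2]
  [13] addr=0x24 blk=2 s=0: VC-HIT | VC [14, 4]

SEQ = [MISS, L1-HIT, L1-HIT, L1-HIT, L1-HIT, L1-HIT, L1-HIT, L1-HIT, MISS, MISS, VC-HIT, L1-HIT, VC-HIT, VC-HIT]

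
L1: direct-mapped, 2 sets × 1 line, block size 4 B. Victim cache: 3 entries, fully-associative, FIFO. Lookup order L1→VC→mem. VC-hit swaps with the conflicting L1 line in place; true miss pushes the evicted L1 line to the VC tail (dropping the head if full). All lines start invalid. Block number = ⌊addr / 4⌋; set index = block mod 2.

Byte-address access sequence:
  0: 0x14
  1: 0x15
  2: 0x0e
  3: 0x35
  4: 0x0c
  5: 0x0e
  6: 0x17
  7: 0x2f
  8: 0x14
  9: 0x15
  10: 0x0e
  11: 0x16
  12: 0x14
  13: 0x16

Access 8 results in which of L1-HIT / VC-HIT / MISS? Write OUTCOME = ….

#0 0x14→b5/s1 MISS; vc=[]
#1 0x15→b5/s1 L1-HIT; vc=[]
#2 0xe→b3/s1 MISS; vc=[5]
#3 0x35→b13/s1 MISS; vc=[5,3]
#4 0xc→b3/s1 VC-HIT; vc=[5,13]
#5 0xe→b3/s1 L1-HIT; vc=[5,13]
#6 0x17→b5/s1 VC-HIT; vc=[3,13]
#7 0x2f→b11/s1 MISS; vc=[3,13,5]
#8 0x14→b5/s1 VC-HIT; vc=[3,13,11]
#9 0x15→b5/s1 L1-HIT; vc=[3,13,11]
#10 0xe→b3/s1 VC-HIT; vc=[5,13,11]
#11 0x16→b5/s1 VC-HIT; vc=[3,13,11]
#12 0x14→b5/s1 L1-HIT; vc=[3,13,11]
#13 0x16→b5/s1 L1-HIT; vc=[3,13,11]

OUTCOME = VC-HIT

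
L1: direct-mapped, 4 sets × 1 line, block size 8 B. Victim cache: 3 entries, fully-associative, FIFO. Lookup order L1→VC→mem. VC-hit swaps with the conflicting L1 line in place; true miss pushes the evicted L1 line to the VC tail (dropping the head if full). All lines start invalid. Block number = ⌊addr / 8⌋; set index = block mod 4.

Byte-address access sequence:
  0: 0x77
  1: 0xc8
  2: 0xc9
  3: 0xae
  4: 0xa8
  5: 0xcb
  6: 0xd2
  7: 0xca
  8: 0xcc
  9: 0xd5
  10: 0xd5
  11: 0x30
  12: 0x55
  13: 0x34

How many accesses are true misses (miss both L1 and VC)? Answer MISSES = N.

MISSES = 6

0: 0x77 (blk 14, set 2) → MISS  vc=[]
1: 0xc8 (blk 25, set 1) → MISS  vc=[]
2: 0xc9 (blk 25, set 1) → L1-HIT  vc=[]
3: 0xae (blk 21, set 1) → MISS  vc=[25]
4: 0xa8 (blk 21, set 1) → L1-HIT  vc=[25]
5: 0xcb (blk 25, set 1) → VC-HIT  vc=[21]
6: 0xd2 (blk 26, set 2) → MISS  vc=[21, 14]
7: 0xca (blk 25, set 1) → L1-HIT  vc=[21, 14]
8: 0xcc (blk 25, set 1) → L1-HIT  vc=[21, 14]
9: 0xd5 (blk 26, set 2) → L1-HIT  vc=[21, 14]
10: 0xd5 (blk 26, set 2) → L1-HIT  vc=[21, 14]
11: 0x30 (blk 6, set 2) → MISS  vc=[21, 14, 26]
12: 0x55 (blk 10, set 2) → MISS  vc=[14, 26, 6]
13: 0x34 (blk 6, set 2) → VC-HIT  vc=[14, 26, 10]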